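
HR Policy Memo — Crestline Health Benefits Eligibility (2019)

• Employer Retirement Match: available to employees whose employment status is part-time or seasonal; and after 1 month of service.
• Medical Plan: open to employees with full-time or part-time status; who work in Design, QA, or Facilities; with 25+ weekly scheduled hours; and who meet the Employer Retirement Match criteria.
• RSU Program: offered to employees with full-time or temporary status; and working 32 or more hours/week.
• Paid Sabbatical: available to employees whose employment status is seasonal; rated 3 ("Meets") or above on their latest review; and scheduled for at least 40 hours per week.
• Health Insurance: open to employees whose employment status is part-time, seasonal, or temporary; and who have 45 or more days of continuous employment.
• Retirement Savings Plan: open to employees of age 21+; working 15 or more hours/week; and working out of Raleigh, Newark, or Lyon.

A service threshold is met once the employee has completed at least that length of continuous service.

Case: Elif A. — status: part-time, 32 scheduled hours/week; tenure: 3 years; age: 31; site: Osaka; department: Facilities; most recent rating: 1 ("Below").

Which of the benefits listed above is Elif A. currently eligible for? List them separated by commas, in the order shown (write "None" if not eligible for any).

Employer Retirement Match, Medical Plan, Health Insurance

Employer Retirement Match — status part-time ✓; service 3 years ≥ 1 month (≈30 days) ✓ → eligible.
Medical Plan — status part-time ✓; dept Facilities ✓; 32 hrs/wk ≥ 25 ✓; eligible for Employer Retirement Match ✓ → eligible.
RSU Program — status part-time ✗ (requires full-time or temporary) → not eligible.
Paid Sabbatical — status part-time ✗ (requires seasonal) → not eligible.
Health Insurance — status part-time ✓; service 3 years ≥ 45 days ✓ → eligible.
Retirement Savings Plan — age 31 ≥ 21 ✓; 32 hrs/wk ≥ 15 ✓; site Osaka ✗ (not Raleigh, Newark, or Lyon) → not eligible.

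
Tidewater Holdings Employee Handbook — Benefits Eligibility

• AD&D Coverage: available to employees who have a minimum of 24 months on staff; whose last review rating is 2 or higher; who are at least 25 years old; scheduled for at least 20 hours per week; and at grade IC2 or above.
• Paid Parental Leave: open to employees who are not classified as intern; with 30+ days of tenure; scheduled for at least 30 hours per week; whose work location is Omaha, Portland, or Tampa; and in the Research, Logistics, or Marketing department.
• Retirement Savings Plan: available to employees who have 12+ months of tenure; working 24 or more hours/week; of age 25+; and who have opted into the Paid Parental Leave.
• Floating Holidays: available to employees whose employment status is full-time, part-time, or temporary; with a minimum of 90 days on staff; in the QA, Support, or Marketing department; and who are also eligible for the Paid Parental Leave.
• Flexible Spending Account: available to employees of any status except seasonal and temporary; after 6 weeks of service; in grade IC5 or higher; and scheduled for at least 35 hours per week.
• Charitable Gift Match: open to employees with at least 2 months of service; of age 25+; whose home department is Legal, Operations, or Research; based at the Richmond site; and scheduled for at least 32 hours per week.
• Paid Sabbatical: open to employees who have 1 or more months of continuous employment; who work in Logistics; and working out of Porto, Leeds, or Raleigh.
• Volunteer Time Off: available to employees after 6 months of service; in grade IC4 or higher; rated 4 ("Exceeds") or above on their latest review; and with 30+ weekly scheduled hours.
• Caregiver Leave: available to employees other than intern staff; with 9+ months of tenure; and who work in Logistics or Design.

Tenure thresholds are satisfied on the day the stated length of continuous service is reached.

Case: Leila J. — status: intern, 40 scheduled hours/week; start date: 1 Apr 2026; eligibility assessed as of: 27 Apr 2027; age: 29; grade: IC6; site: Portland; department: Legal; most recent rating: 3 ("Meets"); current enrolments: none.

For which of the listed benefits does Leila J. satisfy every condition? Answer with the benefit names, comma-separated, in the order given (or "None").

Flexible Spending Account

Service from 1 Apr 2026 to 27 Apr 2027: 391 days.
AD&D Coverage — service 391 days < 24 months (≈720 days) ✗ → not eligible.
Paid Parental Leave — status intern ✗ (excluded) → not eligible.
Retirement Savings Plan — service 391 days ≥ 12 months (≈360 days) ✓; 40 hrs/wk ≥ 24 ✓; age 29 ≥ 25 ✓; not enrolled in Paid Parental Leave ✗ → not eligible.
Floating Holidays — status intern ✗ (requires full-time, part-time, or temporary) → not eligible.
Flexible Spending Account — status intern ✓ (not excluded); service 391 days ≥ 6 weeks (≈42 days) ✓; grade IC6 ≥ IC5 ✓; 40 hrs/wk ≥ 35 ✓ → eligible.
Charitable Gift Match — service 391 days ≥ 2 months (≈60 days) ✓; age 29 ≥ 25 ✓; dept Legal ✓; site Portland ✗ (not Richmond) → not eligible.
Paid Sabbatical — service 391 days ≥ 1 month (≈30 days) ✓; dept Legal ✗ → not eligible.
Volunteer Time Off — service 391 days ≥ 6 months (≈180 days) ✓; grade IC6 ≥ IC4 ✓; rating 3 < 4 ✗ → not eligible.
Caregiver Leave — status intern ✗ (excluded) → not eligible.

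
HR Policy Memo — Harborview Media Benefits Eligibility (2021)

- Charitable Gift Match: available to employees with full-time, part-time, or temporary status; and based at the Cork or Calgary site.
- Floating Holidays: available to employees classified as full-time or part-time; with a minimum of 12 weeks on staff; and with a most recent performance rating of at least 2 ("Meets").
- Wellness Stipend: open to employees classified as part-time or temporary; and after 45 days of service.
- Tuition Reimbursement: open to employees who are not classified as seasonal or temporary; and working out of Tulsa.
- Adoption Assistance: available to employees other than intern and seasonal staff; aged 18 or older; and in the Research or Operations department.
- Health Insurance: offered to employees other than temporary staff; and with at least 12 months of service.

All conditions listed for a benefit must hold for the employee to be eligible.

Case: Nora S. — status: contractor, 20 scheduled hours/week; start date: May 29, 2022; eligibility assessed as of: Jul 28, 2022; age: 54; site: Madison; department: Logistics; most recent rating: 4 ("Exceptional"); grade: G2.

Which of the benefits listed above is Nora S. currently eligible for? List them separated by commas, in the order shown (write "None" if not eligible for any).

None

Service from May 29, 2022 to Jul 28, 2022: 60 days.
Charitable Gift Match — status contractor ✗ (requires full-time, part-time, or temporary) → not eligible.
Floating Holidays — status contractor ✗ (requires full-time or part-time) → not eligible.
Wellness Stipend — status contractor ✗ (requires part-time or temporary) → not eligible.
Tuition Reimbursement — status contractor ✓ (not excluded); site Madison ✗ (not Tulsa) → not eligible.
Adoption Assistance — status contractor ✓ (not excluded); age 54 ≥ 18 ✓; dept Logistics ✗ → not eligible.
Health Insurance — status contractor ✓ (not excluded); service 60 days < 12 months (≈360 days) ✗ → not eligible.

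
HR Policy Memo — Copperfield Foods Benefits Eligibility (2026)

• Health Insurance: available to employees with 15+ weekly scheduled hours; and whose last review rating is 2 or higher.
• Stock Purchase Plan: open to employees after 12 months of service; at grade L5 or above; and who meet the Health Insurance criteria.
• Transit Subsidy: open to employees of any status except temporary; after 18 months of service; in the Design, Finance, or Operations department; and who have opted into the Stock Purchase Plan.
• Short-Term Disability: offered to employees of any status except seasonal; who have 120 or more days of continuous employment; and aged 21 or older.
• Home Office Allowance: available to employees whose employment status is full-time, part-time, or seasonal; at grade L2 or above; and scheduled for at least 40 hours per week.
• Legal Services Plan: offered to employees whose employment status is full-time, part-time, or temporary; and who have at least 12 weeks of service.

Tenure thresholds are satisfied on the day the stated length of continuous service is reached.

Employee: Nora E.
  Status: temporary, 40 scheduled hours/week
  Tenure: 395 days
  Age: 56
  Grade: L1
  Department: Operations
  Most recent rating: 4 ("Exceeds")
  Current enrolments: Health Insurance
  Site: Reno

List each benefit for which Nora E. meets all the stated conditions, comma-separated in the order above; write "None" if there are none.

Health Insurance — 40 hrs/wk ≥ 15 ✓; rating 4 ≥ 2 ✓ → eligible.
Stock Purchase Plan — service 395 days ≥ 12 months (≈360 days) ✓; grade L1 < L5 ✗ → not eligible.
Transit Subsidy — status temporary ✗ (excluded) → not eligible.
Short-Term Disability — status temporary ✓ (not excluded); service 395 days ≥ 120 days ✓; age 56 ≥ 21 ✓ → eligible.
Home Office Allowance — status temporary ✗ (requires full-time, part-time, or seasonal) → not eligible.
Legal Services Plan — status temporary ✓; service 395 days ≥ 12 weeks (≈84 days) ✓ → eligible.

Health Insurance, Short-Term Disability, Legal Services Plan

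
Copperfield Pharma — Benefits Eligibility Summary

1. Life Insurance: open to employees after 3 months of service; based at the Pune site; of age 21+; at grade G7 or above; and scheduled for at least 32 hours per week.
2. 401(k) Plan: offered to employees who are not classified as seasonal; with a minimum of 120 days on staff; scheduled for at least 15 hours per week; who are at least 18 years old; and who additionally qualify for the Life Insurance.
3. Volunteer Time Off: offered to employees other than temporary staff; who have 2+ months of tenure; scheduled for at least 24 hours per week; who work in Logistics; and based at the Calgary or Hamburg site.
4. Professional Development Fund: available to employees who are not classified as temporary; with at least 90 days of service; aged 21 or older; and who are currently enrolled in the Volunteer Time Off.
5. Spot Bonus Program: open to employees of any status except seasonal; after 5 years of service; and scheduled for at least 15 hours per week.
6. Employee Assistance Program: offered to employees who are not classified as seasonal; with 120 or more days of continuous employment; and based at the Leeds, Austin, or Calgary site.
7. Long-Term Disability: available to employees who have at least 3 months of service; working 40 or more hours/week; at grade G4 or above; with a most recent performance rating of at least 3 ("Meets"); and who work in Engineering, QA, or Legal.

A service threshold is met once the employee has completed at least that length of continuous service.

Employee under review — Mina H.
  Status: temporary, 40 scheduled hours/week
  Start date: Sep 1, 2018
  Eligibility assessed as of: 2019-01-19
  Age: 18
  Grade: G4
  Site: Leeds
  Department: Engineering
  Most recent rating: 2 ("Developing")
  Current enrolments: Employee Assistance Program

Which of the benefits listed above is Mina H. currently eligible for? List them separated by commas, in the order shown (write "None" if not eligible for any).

Employee Assistance Program

Service from Sep 1, 2018 to 2019-01-19: 140 days.
Life Insurance — service 140 days ≥ 3 months (≈90 days) ✓; site Leeds ✗ (not Pune) → not eligible.
401(k) Plan — status temporary ✓ (not excluded); service 140 days ≥ 120 days ✓; 40 hrs/wk ≥ 15 ✓; age 18 ≥ 18 ✓; not eligible for Life Insurance ✗ → not eligible.
Volunteer Time Off — status temporary ✗ (excluded) → not eligible.
Professional Development Fund — status temporary ✗ (excluded) → not eligible.
Spot Bonus Program — status temporary ✓ (not excluded); service 140 days < 5 years (≈1825 days) ✗ → not eligible.
Employee Assistance Program — status temporary ✓ (not excluded); service 140 days ≥ 120 days ✓; site Leeds ✓ → eligible.
Long-Term Disability — service 140 days ≥ 3 months (≈90 days) ✓; 40 hrs/wk ≥ 40 ✓; grade G4 ≥ G4 ✓; rating 2 < 3 ✗ → not eligible.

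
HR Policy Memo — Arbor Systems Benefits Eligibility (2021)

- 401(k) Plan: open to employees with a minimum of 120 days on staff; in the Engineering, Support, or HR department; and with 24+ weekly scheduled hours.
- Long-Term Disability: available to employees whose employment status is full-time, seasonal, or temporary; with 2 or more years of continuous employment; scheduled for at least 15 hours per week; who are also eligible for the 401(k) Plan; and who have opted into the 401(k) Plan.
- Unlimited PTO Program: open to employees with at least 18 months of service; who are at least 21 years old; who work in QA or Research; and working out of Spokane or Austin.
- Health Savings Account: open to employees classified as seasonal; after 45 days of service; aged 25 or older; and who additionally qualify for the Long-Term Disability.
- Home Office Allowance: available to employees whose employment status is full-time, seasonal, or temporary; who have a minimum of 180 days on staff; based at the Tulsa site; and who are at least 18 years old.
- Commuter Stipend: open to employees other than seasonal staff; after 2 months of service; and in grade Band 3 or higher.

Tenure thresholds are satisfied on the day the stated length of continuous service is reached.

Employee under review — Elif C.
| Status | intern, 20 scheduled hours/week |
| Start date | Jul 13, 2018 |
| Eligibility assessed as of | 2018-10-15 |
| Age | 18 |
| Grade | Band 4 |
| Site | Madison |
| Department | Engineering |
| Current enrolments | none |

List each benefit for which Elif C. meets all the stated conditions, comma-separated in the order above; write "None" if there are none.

Service from Jul 13, 2018 to 2018-10-15: 94 days.
401(k) Plan — service 94 days < 120 days ✗ → not eligible.
Long-Term Disability — status intern ✗ (requires full-time, seasonal, or temporary) → not eligible.
Unlimited PTO Program — service 94 days < 18 months (≈540 days) ✗ → not eligible.
Health Savings Account — status intern ✗ (requires seasonal) → not eligible.
Home Office Allowance — status intern ✗ (requires full-time, seasonal, or temporary) → not eligible.
Commuter Stipend — status intern ✓ (not excluded); service 94 days ≥ 2 months (≈60 days) ✓; grade Band 4 ≥ Band 3 ✓ → eligible.

Commuter Stipend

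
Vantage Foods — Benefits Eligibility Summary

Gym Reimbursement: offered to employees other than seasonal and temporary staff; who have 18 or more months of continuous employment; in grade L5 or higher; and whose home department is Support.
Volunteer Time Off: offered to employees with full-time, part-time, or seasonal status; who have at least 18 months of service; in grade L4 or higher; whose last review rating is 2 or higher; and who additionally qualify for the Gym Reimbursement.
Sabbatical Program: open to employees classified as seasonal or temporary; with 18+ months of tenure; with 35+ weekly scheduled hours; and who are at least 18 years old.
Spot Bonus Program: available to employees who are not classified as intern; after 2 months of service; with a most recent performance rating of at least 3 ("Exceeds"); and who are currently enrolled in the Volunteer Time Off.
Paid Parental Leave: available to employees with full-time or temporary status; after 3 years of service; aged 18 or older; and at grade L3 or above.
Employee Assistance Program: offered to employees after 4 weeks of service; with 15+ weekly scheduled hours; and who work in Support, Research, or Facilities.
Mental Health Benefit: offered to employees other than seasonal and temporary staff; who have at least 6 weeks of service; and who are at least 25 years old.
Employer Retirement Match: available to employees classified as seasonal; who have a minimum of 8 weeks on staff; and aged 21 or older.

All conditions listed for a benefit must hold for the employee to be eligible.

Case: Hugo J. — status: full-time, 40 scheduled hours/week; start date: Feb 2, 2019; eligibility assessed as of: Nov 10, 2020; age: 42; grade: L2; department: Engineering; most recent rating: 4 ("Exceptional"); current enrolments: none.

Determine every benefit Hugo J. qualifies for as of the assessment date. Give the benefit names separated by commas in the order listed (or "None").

Mental Health Benefit

Service from Feb 2, 2019 to Nov 10, 2020: 647 days.
Gym Reimbursement — status full-time ✓ (not excluded); service 647 days ≥ 18 months (≈540 days) ✓; grade L2 < L5 ✗ → not eligible.
Volunteer Time Off — status full-time ✓; service 647 days ≥ 18 months (≈540 days) ✓; grade L2 < L4 ✗ → not eligible.
Sabbatical Program — status full-time ✗ (requires seasonal or temporary) → not eligible.
Spot Bonus Program — status full-time ✓ (not excluded); service 647 days ≥ 2 months (≈60 days) ✓; rating 4 ≥ 3 ✓; not enrolled in Volunteer Time Off ✗ → not eligible.
Paid Parental Leave — status full-time ✓; service 647 days < 3 years (≈1095 days) ✗ → not eligible.
Employee Assistance Program — service 647 days ≥ 4 weeks (≈28 days) ✓; 40 hrs/wk ≥ 15 ✓; dept Engineering ✗ → not eligible.
Mental Health Benefit — status full-time ✓ (not excluded); service 647 days ≥ 6 weeks (≈42 days) ✓; age 42 ≥ 25 ✓ → eligible.
Employer Retirement Match — status full-time ✗ (requires seasonal) → not eligible.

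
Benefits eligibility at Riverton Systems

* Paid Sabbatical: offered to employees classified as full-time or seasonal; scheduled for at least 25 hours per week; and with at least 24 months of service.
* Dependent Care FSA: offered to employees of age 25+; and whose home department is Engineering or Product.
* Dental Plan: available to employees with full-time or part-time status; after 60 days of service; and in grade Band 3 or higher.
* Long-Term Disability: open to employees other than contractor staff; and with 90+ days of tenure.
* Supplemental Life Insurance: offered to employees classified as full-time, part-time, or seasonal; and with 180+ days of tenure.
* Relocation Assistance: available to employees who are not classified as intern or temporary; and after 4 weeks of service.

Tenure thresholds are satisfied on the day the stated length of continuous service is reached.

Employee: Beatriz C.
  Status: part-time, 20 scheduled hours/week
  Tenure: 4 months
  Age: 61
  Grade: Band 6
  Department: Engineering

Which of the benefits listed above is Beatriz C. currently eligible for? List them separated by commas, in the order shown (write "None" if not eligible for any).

Paid Sabbatical — status part-time ✗ (requires full-time or seasonal) → not eligible.
Dependent Care FSA — age 61 ≥ 25 ✓; dept Engineering ✓ → eligible.
Dental Plan — status part-time ✓; service 4 months ≥ 60 days ✓; grade Band 6 ≥ Band 3 ✓ → eligible.
Long-Term Disability — status part-time ✓ (not excluded); service 4 months ≥ 90 days ✓ → eligible.
Supplemental Life Insurance — status part-time ✓; service 4 months < 180 days ✗ → not eligible.
Relocation Assistance — status part-time ✓ (not excluded); service 4 months ≥ 4 weeks (≈28 days) ✓ → eligible.

Dependent Care FSA, Dental Plan, Long-Term Disability, Relocation Assistance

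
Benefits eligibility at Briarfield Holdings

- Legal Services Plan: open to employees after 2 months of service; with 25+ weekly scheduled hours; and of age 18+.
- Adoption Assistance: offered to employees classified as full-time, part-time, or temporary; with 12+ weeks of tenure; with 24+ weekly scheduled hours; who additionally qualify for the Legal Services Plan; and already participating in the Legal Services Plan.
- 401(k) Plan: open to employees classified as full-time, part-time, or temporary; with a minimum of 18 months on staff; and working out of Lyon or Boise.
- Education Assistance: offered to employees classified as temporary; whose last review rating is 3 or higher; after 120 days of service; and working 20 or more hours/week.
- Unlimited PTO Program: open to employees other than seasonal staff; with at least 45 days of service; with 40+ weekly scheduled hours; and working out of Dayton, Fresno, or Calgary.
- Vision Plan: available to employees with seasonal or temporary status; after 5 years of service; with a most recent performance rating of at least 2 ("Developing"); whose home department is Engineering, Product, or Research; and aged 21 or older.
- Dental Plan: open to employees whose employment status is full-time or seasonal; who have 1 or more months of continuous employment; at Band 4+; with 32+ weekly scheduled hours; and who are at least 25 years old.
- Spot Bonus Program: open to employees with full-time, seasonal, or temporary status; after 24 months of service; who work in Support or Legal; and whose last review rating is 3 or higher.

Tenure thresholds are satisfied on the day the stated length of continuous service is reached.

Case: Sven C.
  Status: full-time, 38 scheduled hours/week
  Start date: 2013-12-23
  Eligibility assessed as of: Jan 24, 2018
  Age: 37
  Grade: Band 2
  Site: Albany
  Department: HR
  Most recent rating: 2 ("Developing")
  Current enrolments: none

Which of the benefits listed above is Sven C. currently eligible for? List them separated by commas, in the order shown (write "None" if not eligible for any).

Legal Services Plan

Service from 2013-12-23 to Jan 24, 2018: 1493 days.
Legal Services Plan — service 1493 days ≥ 2 months (≈60 days) ✓; 38 hrs/wk ≥ 25 ✓; age 37 ≥ 18 ✓ → eligible.
Adoption Assistance — status full-time ✓; service 1493 days ≥ 12 weeks (≈84 days) ✓; 38 hrs/wk ≥ 24 ✓; eligible for Legal Services Plan ✓; not enrolled in Legal Services Plan ✗ → not eligible.
401(k) Plan — status full-time ✓; service 1493 days ≥ 18 months (≈540 days) ✓; site Albany ✗ (not Lyon or Boise) → not eligible.
Education Assistance — status full-time ✗ (requires temporary) → not eligible.
Unlimited PTO Program — status full-time ✓ (not excluded); service 1493 days ≥ 45 days ✓; 38 hrs/wk < 40 ✗ → not eligible.
Vision Plan — status full-time ✗ (requires seasonal or temporary) → not eligible.
Dental Plan — status full-time ✓; service 1493 days ≥ 1 month (≈30 days) ✓; grade Band 2 < Band 4 ✗ → not eligible.
Spot Bonus Program — status full-time ✓; service 1493 days ≥ 24 months (≈720 days) ✓; dept HR ✗ → not eligible.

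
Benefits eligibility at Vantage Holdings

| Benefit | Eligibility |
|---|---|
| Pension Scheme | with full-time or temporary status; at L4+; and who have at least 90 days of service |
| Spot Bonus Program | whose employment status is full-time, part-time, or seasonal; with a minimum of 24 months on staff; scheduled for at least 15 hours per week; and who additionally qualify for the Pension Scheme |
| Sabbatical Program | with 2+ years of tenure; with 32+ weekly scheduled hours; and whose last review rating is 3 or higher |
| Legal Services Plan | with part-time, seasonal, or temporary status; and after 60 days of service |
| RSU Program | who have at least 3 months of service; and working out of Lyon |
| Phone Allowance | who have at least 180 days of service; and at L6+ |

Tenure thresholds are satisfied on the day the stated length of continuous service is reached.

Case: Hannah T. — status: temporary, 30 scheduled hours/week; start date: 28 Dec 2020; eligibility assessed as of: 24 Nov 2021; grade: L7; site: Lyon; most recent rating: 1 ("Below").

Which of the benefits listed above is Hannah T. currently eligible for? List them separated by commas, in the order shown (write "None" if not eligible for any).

Service from 28 Dec 2020 to 24 Nov 2021: 331 days.
Pension Scheme — status temporary ✓; grade L7 ≥ L4 ✓; service 331 days ≥ 90 days ✓ → eligible.
Spot Bonus Program — status temporary ✗ (requires full-time, part-time, or seasonal) → not eligible.
Sabbatical Program — service 331 days < 2 years (≈730 days) ✗ → not eligible.
Legal Services Plan — status temporary ✓; service 331 days ≥ 60 days ✓ → eligible.
RSU Program — service 331 days ≥ 3 months (≈90 days) ✓; site Lyon ✓ → eligible.
Phone Allowance — service 331 days ≥ 180 days ✓; grade L7 ≥ L6 ✓ → eligible.

Pension Scheme, Legal Services Plan, RSU Program, Phone Allowance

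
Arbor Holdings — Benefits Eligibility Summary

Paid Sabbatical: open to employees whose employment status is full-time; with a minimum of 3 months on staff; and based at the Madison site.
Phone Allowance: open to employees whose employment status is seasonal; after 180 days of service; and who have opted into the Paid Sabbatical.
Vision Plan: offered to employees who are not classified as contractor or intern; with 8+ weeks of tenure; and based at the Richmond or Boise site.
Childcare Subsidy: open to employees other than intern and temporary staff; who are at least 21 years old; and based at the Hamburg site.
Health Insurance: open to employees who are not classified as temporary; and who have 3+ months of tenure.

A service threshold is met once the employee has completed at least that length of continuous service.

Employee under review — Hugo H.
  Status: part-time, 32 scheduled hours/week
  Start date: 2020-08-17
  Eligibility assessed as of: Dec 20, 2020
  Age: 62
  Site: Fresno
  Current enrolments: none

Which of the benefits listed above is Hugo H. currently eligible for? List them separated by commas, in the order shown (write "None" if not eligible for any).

Service from 2020-08-17 to Dec 20, 2020: 125 days.
Paid Sabbatical — status part-time ✗ (requires full-time) → not eligible.
Phone Allowance — status part-time ✗ (requires seasonal) → not eligible.
Vision Plan — status part-time ✓ (not excluded); service 125 days ≥ 8 weeks (≈56 days) ✓; site Fresno ✗ (not Richmond or Boise) → not eligible.
Childcare Subsidy — status part-time ✓ (not excluded); age 62 ≥ 21 ✓; site Fresno ✗ (not Hamburg) → not eligible.
Health Insurance — status part-time ✓ (not excluded); service 125 days ≥ 3 months (≈90 days) ✓ → eligible.

Health Insurance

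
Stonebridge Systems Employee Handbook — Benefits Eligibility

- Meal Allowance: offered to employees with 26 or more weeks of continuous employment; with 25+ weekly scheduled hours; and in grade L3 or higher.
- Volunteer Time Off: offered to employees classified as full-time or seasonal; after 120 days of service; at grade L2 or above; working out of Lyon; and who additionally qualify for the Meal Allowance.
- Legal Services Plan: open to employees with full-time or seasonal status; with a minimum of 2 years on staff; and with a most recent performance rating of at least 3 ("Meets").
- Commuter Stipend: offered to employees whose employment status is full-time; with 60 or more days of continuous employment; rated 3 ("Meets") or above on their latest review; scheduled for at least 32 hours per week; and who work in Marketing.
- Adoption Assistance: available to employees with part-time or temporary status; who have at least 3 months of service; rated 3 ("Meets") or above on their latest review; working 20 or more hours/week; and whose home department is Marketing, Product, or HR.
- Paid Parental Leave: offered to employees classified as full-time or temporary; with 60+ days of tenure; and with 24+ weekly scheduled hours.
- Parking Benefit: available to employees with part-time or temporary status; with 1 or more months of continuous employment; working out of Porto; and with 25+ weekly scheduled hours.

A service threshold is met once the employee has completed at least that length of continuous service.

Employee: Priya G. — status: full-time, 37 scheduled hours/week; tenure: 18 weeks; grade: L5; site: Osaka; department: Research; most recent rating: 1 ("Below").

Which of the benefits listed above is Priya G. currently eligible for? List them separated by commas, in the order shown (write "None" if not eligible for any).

Meal Allowance — service 18 weeks < 26 weeks ✗ → not eligible.
Volunteer Time Off — status full-time ✓; service 18 weeks ≥ 120 days ✓; grade L5 ≥ L2 ✓; site Osaka ✗ (not Lyon) → not eligible.
Legal Services Plan — status full-time ✓; service 18 weeks < 2 years (≈730 days) ✗ → not eligible.
Commuter Stipend — status full-time ✓; service 18 weeks ≥ 60 days ✓; rating 1 < 3 ✗ → not eligible.
Adoption Assistance — status full-time ✗ (requires part-time or temporary) → not eligible.
Paid Parental Leave — status full-time ✓; service 18 weeks ≥ 60 days ✓; 37 hrs/wk ≥ 24 ✓ → eligible.
Parking Benefit — status full-time ✗ (requires part-time or temporary) → not eligible.

Paid Parental Leave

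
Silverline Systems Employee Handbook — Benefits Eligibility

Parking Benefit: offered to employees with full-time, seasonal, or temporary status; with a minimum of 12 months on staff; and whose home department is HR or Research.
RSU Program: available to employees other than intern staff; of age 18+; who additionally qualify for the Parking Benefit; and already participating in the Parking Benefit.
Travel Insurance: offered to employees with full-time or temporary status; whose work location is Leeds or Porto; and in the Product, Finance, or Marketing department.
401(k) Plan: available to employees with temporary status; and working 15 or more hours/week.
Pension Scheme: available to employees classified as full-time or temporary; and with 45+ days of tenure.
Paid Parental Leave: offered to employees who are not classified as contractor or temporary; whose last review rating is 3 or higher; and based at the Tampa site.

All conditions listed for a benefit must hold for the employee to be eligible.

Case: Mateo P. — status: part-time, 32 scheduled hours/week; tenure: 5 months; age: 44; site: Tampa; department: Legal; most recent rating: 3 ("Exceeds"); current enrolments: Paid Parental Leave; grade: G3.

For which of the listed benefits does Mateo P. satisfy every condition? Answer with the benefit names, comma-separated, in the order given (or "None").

Paid Parental Leave

Parking Benefit — status part-time ✗ (requires full-time, seasonal, or temporary) → not eligible.
RSU Program — status part-time ✓ (not excluded); age 44 ≥ 18 ✓; not eligible for Parking Benefit ✗ → not eligible.
Travel Insurance — status part-time ✗ (requires full-time or temporary) → not eligible.
401(k) Plan — status part-time ✗ (requires temporary) → not eligible.
Pension Scheme — status part-time ✗ (requires full-time or temporary) → not eligible.
Paid Parental Leave — status part-time ✓ (not excluded); rating 3 ≥ 3 ✓; site Tampa ✓ → eligible.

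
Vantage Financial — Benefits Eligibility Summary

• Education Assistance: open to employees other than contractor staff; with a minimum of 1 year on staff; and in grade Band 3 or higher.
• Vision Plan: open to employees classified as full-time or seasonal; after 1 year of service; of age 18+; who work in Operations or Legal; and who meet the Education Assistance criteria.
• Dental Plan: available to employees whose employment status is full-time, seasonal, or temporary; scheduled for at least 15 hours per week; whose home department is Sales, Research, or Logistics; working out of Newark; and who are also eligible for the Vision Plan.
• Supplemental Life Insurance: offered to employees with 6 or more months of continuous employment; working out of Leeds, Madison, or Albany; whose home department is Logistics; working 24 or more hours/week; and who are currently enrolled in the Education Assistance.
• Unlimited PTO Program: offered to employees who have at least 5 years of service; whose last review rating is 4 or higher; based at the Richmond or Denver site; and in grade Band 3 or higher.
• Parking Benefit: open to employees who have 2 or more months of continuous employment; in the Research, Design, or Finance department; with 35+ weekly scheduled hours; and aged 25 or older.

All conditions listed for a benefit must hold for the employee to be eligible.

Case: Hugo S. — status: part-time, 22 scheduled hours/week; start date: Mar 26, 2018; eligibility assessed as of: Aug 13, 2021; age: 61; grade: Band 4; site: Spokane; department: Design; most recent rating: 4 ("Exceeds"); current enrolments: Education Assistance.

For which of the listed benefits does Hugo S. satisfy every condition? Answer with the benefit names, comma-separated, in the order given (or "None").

Service from Mar 26, 2018 to Aug 13, 2021: 1236 days.
Education Assistance — status part-time ✓ (not excluded); service 1236 days ≥ 1 year (≈365 days) ✓; grade Band 4 ≥ Band 3 ✓ → eligible.
Vision Plan — status part-time ✗ (requires full-time or seasonal) → not eligible.
Dental Plan — status part-time ✗ (requires full-time, seasonal, or temporary) → not eligible.
Supplemental Life Insurance — service 1236 days ≥ 6 months (≈180 days) ✓; site Spokane ✗ (not Leeds, Madison, or Albany) → not eligible.
Unlimited PTO Program — service 1236 days < 5 years (≈1825 days) ✗ → not eligible.
Parking Benefit — service 1236 days ≥ 2 months (≈60 days) ✓; dept Design ✓; 22 hrs/wk < 35 ✗ → not eligible.

Education Assistance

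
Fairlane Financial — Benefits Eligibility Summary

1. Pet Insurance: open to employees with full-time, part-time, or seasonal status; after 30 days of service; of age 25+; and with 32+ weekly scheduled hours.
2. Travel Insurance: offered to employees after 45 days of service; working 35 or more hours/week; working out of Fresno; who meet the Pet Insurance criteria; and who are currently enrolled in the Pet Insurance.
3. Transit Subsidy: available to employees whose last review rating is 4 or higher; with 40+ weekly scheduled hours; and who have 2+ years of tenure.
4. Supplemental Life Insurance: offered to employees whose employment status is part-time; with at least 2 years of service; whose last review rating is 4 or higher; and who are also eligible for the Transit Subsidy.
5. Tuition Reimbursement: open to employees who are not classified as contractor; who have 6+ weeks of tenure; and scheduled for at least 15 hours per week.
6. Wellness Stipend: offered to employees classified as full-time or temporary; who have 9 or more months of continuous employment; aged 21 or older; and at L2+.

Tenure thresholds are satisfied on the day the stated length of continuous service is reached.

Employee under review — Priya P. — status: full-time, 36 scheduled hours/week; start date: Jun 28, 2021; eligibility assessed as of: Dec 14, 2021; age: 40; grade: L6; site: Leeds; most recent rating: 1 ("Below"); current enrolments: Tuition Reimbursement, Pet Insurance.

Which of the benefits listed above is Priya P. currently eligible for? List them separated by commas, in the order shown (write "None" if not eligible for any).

Pet Insurance, Tuition Reimbursement

Service from Jun 28, 2021 to Dec 14, 2021: 169 days.
Pet Insurance — status full-time ✓; service 169 days ≥ 30 days ✓; age 40 ≥ 25 ✓; 36 hrs/wk ≥ 32 ✓ → eligible.
Travel Insurance — service 169 days ≥ 45 days ✓; 36 hrs/wk ≥ 35 ✓; site Leeds ✗ (not Fresno) → not eligible.
Transit Subsidy — rating 1 < 4 ✗ → not eligible.
Supplemental Life Insurance — status full-time ✗ (requires part-time) → not eligible.
Tuition Reimbursement — status full-time ✓ (not excluded); service 169 days ≥ 6 weeks (≈42 days) ✓; 36 hrs/wk ≥ 15 ✓ → eligible.
Wellness Stipend — status full-time ✓; service 169 days < 9 months (≈270 days) ✗ → not eligible.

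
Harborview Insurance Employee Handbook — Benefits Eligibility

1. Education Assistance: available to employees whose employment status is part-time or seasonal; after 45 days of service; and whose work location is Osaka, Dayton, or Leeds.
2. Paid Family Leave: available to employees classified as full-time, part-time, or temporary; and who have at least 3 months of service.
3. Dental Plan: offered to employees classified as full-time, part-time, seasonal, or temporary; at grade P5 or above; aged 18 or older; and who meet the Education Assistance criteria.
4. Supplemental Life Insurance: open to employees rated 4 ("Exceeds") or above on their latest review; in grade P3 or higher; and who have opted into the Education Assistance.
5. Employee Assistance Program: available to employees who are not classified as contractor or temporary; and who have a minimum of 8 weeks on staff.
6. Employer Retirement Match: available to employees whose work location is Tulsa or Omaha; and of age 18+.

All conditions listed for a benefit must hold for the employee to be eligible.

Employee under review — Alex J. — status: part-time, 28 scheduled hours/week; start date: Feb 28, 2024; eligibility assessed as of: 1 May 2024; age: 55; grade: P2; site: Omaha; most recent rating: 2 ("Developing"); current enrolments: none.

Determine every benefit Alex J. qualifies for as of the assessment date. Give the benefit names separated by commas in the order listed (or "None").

Employee Assistance Program, Employer Retirement Match

Service from Feb 28, 2024 to 1 May 2024: 63 days.
Education Assistance — status part-time ✓; service 63 days ≥ 45 days ✓; site Omaha ✗ (not Osaka, Dayton, or Leeds) → not eligible.
Paid Family Leave — status part-time ✓; service 63 days < 3 months (≈90 days) ✗ → not eligible.
Dental Plan — status part-time ✓; grade P2 < P5 ✗ → not eligible.
Supplemental Life Insurance — rating 2 < 4 ✗ → not eligible.
Employee Assistance Program — status part-time ✓ (not excluded); service 63 days ≥ 8 weeks (≈56 days) ✓ → eligible.
Employer Retirement Match — site Omaha ✓; age 55 ≥ 18 ✓ → eligible.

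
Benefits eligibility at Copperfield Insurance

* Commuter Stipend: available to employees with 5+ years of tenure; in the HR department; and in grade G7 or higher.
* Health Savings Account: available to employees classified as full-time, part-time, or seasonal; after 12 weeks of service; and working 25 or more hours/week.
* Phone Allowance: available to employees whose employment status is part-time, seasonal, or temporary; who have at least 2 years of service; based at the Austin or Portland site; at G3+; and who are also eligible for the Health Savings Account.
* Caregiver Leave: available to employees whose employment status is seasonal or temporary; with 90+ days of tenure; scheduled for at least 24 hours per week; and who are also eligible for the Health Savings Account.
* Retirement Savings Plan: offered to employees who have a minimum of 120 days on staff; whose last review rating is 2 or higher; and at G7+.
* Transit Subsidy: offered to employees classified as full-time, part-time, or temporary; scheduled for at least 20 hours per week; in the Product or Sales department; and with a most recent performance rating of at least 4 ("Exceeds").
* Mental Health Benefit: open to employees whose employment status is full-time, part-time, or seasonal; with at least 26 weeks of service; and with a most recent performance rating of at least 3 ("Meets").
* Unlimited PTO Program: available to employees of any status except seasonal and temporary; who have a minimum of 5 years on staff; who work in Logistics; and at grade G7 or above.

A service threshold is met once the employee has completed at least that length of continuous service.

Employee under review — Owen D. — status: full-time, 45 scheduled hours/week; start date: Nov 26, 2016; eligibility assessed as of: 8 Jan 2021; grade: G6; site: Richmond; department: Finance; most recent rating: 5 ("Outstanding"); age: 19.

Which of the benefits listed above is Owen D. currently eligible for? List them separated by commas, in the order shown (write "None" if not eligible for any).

Service from Nov 26, 2016 to 8 Jan 2021: 1504 days.
Commuter Stipend — service 1504 days < 5 years (≈1825 days) ✗ → not eligible.
Health Savings Account — status full-time ✓; service 1504 days ≥ 12 weeks (≈84 days) ✓; 45 hrs/wk ≥ 25 ✓ → eligible.
Phone Allowance — status full-time ✗ (requires part-time, seasonal, or temporary) → not eligible.
Caregiver Leave — status full-time ✗ (requires seasonal or temporary) → not eligible.
Retirement Savings Plan — service 1504 days ≥ 120 days ✓; rating 5 ≥ 2 ✓; grade G6 < G7 ✗ → not eligible.
Transit Subsidy — status full-time ✓; 45 hrs/wk ≥ 20 ✓; dept Finance ✗ → not eligible.
Mental Health Benefit — status full-time ✓; service 1504 days ≥ 26 weeks (≈182 days) ✓; rating 5 ≥ 3 ✓ → eligible.
Unlimited PTO Program — status full-time ✓ (not excluded); service 1504 days < 5 years (≈1825 days) ✗ → not eligible.

Health Savings Account, Mental Health Benefit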